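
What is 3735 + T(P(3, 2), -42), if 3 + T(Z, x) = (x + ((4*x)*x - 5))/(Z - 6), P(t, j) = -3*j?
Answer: 37775/12 ≈ 3147.9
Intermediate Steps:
T(Z, x) = -3 + (-5 + x + 4*x²)/(-6 + Z) (T(Z, x) = -3 + (x + ((4*x)*x - 5))/(Z - 6) = -3 + (x + (4*x² - 5))/(-6 + Z) = -3 + (x + (-5 + 4*x²))/(-6 + Z) = -3 + (-5 + x + 4*x²)/(-6 + Z))
3735 + T(P(3, 2), -42) = 3735 + (13 - 42 - (-9)*2 + 4*(-42)²)/(-6 - 3*2) = 3735 + (13 - 42 - 3*(-6) + 4*1764)/(-6 - 6) = 3735 + (13 - 42 + 18 + 7056)/(-12) = 3735 - 1/12*7045 = 3735 - 7045/12 = 37775/12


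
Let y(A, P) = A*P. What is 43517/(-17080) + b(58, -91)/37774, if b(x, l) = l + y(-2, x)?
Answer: -823673359/322589960 ≈ -2.5533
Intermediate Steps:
b(x, l) = l - 2*x
43517/(-17080) + b(58, -91)/37774 = 43517/(-17080) + (-91 - 2*58)/37774 = 43517*(-1/17080) + (-91 - 116)*(1/37774) = -43517/17080 - 207*1/37774 = -43517/17080 - 207/37774 = -823673359/322589960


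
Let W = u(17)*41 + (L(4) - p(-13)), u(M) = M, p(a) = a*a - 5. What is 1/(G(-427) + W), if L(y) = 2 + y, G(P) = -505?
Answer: 1/34 ≈ 0.029412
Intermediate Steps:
p(a) = -5 + a**2 (p(a) = a**2 - 5 = -5 + a**2)
W = 539 (W = 17*41 + ((2 + 4) - (-5 + (-13)**2)) = 697 + (6 - (-5 + 169)) = 697 + (6 - 1*164) = 697 + (6 - 164) = 697 - 158 = 539)
1/(G(-427) + W) = 1/(-505 + 539) = 1/34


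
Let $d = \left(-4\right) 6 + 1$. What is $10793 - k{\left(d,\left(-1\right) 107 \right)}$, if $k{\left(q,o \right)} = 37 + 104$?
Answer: $10652$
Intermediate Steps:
$d = -23$ ($d = -24 + 1 = -23$)
$k{\left(q,o \right)} = 141$
$10793 - k{\left(d,\left(-1\right) 107 \right)} = 10793 - 141 = 10652$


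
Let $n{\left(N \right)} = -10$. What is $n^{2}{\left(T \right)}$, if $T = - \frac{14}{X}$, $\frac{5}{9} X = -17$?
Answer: $100$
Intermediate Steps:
$X = - \frac{153}{5}$ ($X = \frac{9}{5} \left(-17\right) = - \frac{153}{5} \approx -30.6$)
$T = \frac{70}{153}$ ($T = - \frac{14}{- \frac{153}{5}} = \left(-14\right) \left(- \frac{5}{153}\right) = \frac{70}{153} \approx 0.45752$)
$n^{2}{\left(T \right)} = \left(-10\right)^{2} = 100$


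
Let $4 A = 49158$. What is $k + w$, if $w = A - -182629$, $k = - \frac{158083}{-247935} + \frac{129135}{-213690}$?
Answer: $\frac{344234122422094}{1766041005} \approx 1.9492 \cdot 10^{5}$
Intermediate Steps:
$A = \frac{24579}{2}$ ($A = \frac{1}{4} \cdot 49158 = \frac{24579}{2} \approx 12290.0$)
$k = \frac{117578003}{3532082010}$ ($k = \left(-158083\right) \left(- \frac{1}{247935}\right) + 129135 \left(- \frac{1}{213690}\right) = \frac{158083}{247935} - \frac{8609}{14246} = \frac{117578003}{3532082010} \approx 0.033289$)
$w = \frac{389837}{2}$ ($w = \frac{24579}{2} - -182629 = \frac{24579}{2} + 182629 = \frac{389837}{2} \approx 1.9492 \cdot 10^{5}$)
$k + w = \frac{117578003}{3532082010} + \frac{389837}{2} = \frac{344234122422094}{1766041005}$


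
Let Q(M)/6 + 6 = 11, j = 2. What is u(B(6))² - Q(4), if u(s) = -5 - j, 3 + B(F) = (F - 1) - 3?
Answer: 19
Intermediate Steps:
Q(M) = 30 (Q(M) = -36 + 6*11 = -36 + 66 = 30)
B(F) = -7 + F (B(F) = -3 + ((F - 1) - 3) = -3 + ((-1 + F) - 3) = -3 + (-4 + F) = -7 + F)
u(s) = -7 (u(s) = -5 - 1*2 = -5 - 2 = -7)
u(B(6))² - Q(4) = (-7)² - 1*30 = 49 - 30 = 19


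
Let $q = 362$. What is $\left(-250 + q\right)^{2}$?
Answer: $12544$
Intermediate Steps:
$\left(-250 + q\right)^{2} = \left(-250 + 362\right)^{2} = 112^{2} = 12544$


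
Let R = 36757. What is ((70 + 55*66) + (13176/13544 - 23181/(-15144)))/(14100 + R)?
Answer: 31642572667/434637348248 ≈ 0.072802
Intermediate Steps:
((70 + 55*66) + (13176/13544 - 23181/(-15144)))/(14100 + R) = ((70 + 55*66) + (13176/13544 - 23181/(-15144)))/(14100 + 36757) = ((70 + 3630) + (13176*(1/13544) - 23181*(-1/15144)))/50857 = (3700 + (1647/1693 + 7727/5048))*(1/50857) = (3700 + 21395867/8546264)*(1/50857) = (31642572667/8546264)*(1/50857) = 31642572667/434637348248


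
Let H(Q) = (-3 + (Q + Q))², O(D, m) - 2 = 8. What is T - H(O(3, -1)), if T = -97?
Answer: -386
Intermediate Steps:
O(D, m) = 10 (O(D, m) = 2 + 8 = 10)
H(Q) = (-3 + 2*Q)²
T - H(O(3, -1)) = -97 - (-3 + 2*10)² = -97 - (-3 + 20)² = -97 - 1*17² = -97 - 1*289 = -97 - 289 = -386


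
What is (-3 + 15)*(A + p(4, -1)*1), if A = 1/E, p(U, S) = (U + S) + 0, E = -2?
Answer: 30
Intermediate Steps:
p(U, S) = S + U (p(U, S) = (S + U) + 0 = S + U)
A = -½ (A = 1/(-2) = -½ ≈ -0.50000)
(-3 + 15)*(A + p(4, -1)*1) = (-3 + 15)*(-½ + (-1 + 4)*1) = 12*(-½ + 3*1) = 12*(-½ + 3) = 12*(5/2) = 30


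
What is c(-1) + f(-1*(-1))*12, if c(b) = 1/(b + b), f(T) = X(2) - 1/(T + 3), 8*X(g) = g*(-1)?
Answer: -13/2 ≈ -6.5000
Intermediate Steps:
X(g) = -g/8 (X(g) = (g*(-1))/8 = (-g)/8 = -g/8)
f(T) = -1/4 - 1/(3 + T) (f(T) = -1/8*2 - 1/(T + 3) = -1/4 - 1/(3 + T))
c(b) = 1/(2*b)
c(-1) + f(-1*(-1))*12 = (1/2)/(-1) + ((-7 - (-1)*(-1))/(4*(3 - 1*(-1))))*12 = (1/2)*(-1) + ((-7 - 1*1)/(4*(3 + 1)))*12 = -1/2 + ((1/4)*(-7 - 1)/4)*12 = -1/2 + ((1/4)*(1/4)*(-8))*12 = -1/2 - 1/2*12 = -1/2 - 6 = -13/2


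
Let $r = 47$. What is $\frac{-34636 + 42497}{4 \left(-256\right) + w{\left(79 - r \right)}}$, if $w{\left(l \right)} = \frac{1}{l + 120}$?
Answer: $- \frac{1194872}{155647} \approx -7.6768$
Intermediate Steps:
$w{\left(l \right)} = \frac{1}{120 + l}$
$\frac{-34636 + 42497}{4 \left(-256\right) + w{\left(79 - r \right)}} = \frac{-34636 + 42497}{4 \left(-256\right) + \frac{1}{120 + \left(79 - 47\right)}} = \frac{7861}{-1024 + \frac{1}{120 + \left(79 - 47\right)}} = \frac{7861}{-1024 + \frac{1}{120 + 32}} = \frac{7861}{-1024 + \frac{1}{152}} = \frac{7861}{- \frac{155647}{152}} = 7861 \left(- \frac{152}{155647}\right) = - \frac{1194872}{155647}$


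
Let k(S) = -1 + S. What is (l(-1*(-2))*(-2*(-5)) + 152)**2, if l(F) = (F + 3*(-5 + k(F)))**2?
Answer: 1327104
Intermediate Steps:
l(F) = (-18 + 4*F)**2 (l(F) = (F + 3*(-5 + (-1 + F)))**2 = (F + 3*(-6 + F))**2 = (F + (-18 + 3*F))**2 = (-18 + 4*F)**2)
(l(-1*(-2))*(-2*(-5)) + 152)**2 = ((4*(-9 + 2*(-1*(-2)))**2)*(-2*(-5)) + 152)**2 = ((4*(-9 + 2*2)**2)*10 + 152)**2 = ((4*(-9 + 4)**2)*10 + 152)**2 = ((4*(-5)**2)*10 + 152)**2 = ((4*25)*10 + 152)**2 = (100*10 + 152)**2 = (1000 + 152)**2 = 1152**2 = 1327104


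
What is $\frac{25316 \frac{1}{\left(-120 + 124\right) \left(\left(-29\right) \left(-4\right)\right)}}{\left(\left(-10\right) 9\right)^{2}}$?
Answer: $\frac{6329}{939600} \approx 0.0067358$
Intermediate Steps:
$\frac{25316 \frac{1}{\left(-120 + 124\right) \left(\left(-29\right) \left(-4\right)\right)}}{\left(\left(-10\right) 9\right)^{2}} = \frac{25316 \frac{1}{4 \cdot 116}}{\left(-90\right)^{2}} = \frac{25316 \cdot \frac{1}{464}}{8100} = 25316 \cdot \frac{1}{464} \cdot \frac{1}{8100} = \frac{6329}{116} \cdot \frac{1}{8100} = \frac{6329}{939600}$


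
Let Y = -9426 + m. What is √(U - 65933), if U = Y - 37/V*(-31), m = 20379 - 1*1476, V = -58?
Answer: 3*I*√21109390/58 ≈ 237.65*I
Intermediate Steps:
m = 18903 (m = 20379 - 1476 = 18903)
Y = 9477 (Y = -9426 + 18903 = 9477)
U = 548519/58 (U = 9477 - 37/(-58)*(-31) = 9477 - (-1/58*37)*(-31) = 9477 - (-37)*(-31)/58 = 9477 - 1*1147/58 = 9477 - 1147/58 = 548519/58 ≈ 9457.2)
√(U - 65933) = √(548519/58 - 65933) = √(-3275595/58) = 3*I*√21109390/58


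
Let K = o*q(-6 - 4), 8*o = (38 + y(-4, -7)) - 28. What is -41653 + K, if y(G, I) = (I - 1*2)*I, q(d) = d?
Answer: -166977/4 ≈ -41744.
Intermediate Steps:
y(G, I) = I*(-2 + I) (y(G, I) = (I - 2)*I = (-2 + I)*I = I*(-2 + I))
o = 73/8 (o = ((38 - 7*(-2 - 7)) - 28)/8 = ((38 - 7*(-9)) - 28)/8 = ((38 + 63) - 28)/8 = (101 - 28)/8 = (⅛)*73 = 73/8 ≈ 9.1250)
K = -365/4 (K = 73*(-6 - 4)/8 = (73/8)*(-10) = -365/4 ≈ -91.250)
-41653 + K = -41653 - 365/4 = -166977/4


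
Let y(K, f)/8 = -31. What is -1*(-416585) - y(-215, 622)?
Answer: 416833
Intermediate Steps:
y(K, f) = -248 (y(K, f) = 8*(-31) = -248)
-1*(-416585) - y(-215, 622) = -1*(-416585) - 1*(-248) = 416585 + 248 = 416833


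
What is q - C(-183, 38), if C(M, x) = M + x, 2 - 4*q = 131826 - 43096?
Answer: -22037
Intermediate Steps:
q = -22182 (q = 1/2 - (131826 - 43096)/4 = 1/2 - 1/4*88730 = 1/2 - 44365/2 = -22182)
q - C(-183, 38) = -22182 - (-183 + 38) = -22182 - 1*(-145) = -22182 + 145 = -22037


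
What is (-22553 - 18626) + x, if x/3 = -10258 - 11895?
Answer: -107638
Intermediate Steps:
x = -66459 (x = 3*(-10258 - 11895) = 3*(-22153) = -66459)
(-22553 - 18626) + x = (-22553 - 18626) - 66459 = -41179 - 66459 = -107638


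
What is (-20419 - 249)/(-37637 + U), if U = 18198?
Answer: 20668/19439 ≈ 1.0632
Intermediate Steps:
(-20419 - 249)/(-37637 + U) = (-20419 - 249)/(-37637 + 18198) = -20668/(-19439) = -20668*(-1/19439) = 20668/19439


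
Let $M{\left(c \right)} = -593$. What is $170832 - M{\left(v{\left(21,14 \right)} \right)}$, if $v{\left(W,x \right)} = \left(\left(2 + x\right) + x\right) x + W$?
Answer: $171425$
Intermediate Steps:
$v{\left(W,x \right)} = W + x \left(2 + 2 x\right)$ ($v{\left(W,x \right)} = \left(2 + 2 x\right) x + W = x \left(2 + 2 x\right) + W = W + x \left(2 + 2 x\right)$)
$170832 - M{\left(v{\left(21,14 \right)} \right)} = 170832 - -593 = 170832 + 593 = 171425$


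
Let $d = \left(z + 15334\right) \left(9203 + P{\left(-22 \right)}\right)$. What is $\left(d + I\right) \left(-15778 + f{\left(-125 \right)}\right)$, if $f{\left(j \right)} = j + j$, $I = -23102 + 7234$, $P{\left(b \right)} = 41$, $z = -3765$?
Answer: $-1713841471104$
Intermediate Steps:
$I = -15868$
$d = 106943836$ ($d = \left(-3765 + 15334\right) \left(9203 + 41\right) = 11569 \cdot 9244 = 106943836$)
$f{\left(j \right)} = 2 j$
$\left(d + I\right) \left(-15778 + f{\left(-125 \right)}\right) = \left(106943836 - 15868\right) \left(-15778 + 2 \left(-125\right)\right) = 106927968 \left(-15778 - 250\right) = 106927968 \left(-16028\right) = -1713841471104$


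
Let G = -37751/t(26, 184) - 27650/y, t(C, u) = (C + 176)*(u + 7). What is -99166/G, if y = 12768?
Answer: 1744666311072/55314181 ≈ 31541.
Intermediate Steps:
t(C, u) = (7 + u)*(176 + C) (t(C, u) = (176 + C)*(7 + u) = (7 + u)*(176 + C))
G = -55314181/17593392 (G = -37751/(1232 + 7*26 + 176*184 + 26*184) - 27650/12768 = -37751/(1232 + 182 + 32384 + 4784) - 27650*1/12768 = -37751/38582 - 1975/912 = -55314181/17593392 ≈ -3.1440)
-99166/G = -99166/(-55314181/17593392) = -99166*(-17593392/55314181) = 1744666311072/55314181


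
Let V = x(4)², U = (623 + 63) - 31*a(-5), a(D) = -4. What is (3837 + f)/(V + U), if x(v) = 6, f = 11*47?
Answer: 2177/423 ≈ 5.1466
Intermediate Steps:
f = 517
U = 810 (U = (623 + 63) - 31*(-4) = 686 + 124 = 810)
V = 36 (V = 6² = 36)
(3837 + f)/(V + U) = (3837 + 517)/(36 + 810) = 4354/846 = 4354*(1/846) = 2177/423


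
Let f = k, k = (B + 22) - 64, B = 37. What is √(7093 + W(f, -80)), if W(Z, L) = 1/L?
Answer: √2837195/20 ≈ 84.220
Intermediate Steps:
k = -5 (k = (37 + 22) - 64 = 59 - 64 = -5)
f = -5
√(7093 + W(f, -80)) = √(7093 + 1/(-80)) = √(7093 - 1/80) = √(567439/80) = √2837195/20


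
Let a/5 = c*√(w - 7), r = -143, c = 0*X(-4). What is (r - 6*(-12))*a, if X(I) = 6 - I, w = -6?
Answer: 0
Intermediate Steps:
c = 0 (c = 0*(6 - 1*(-4)) = 0*(6 + 4) = 0*10 = 0)
a = 0 (a = 5*(0*√(-6 - 7)) = 5*(0*√(-13)) = 5*(0*(I*√13)) = 5*0 = 0)
(r - 6*(-12))*a = (-143 - 6*(-12))*0 = (-143 + 72)*0 = -71*0 = 0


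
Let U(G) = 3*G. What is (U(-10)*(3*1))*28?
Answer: -2520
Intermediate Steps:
(U(-10)*(3*1))*28 = ((3*(-10))*(3*1))*28 = -30*3*28 = -90*28 = -2520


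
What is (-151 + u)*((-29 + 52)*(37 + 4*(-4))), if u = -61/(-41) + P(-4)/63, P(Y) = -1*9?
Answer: -2963619/41 ≈ -72283.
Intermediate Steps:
P(Y) = -9
u = 386/287 (u = -61/(-41) - 9/63 = -61*(-1/41) - 9*1/63 = 61/41 - ⅐ = 386/287 ≈ 1.3449)
(-151 + u)*((-29 + 52)*(37 + 4*(-4))) = (-151 + 386/287)*((-29 + 52)*(37 + 4*(-4))) = -987873*(37 - 16)/287 = -987873*21/287 = -42951/287*483 = -2963619/41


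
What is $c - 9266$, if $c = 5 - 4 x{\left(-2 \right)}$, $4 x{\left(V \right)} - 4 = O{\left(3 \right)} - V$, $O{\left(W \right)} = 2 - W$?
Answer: $-9266$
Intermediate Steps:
$x{\left(V \right)} = \frac{3}{4} - \frac{V}{4}$ ($x{\left(V \right)} = 1 + \frac{\left(2 - 3\right) - V}{4} = 1 + \frac{-1 - V}{4} = 1 - \left(\frac{1}{4} + \frac{V}{4}\right) = \frac{3}{4} - \frac{V}{4}$)
$c = 0$ ($c = 5 - 4 \left(\frac{3}{4} - - \frac{1}{2}\right) = 5 - 4 \left(\frac{3}{4} + \frac{1}{2}\right) = 5 - 5 = 0$)
$c - 9266 = 0 - 9266 = -9266$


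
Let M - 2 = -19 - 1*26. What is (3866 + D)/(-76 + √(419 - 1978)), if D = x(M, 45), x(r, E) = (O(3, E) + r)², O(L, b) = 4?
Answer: -409412/7335 - 5387*I*√1559/7335 ≈ -55.816 - 28.998*I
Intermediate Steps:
M = -43 (M = 2 + (-19 - 1*26) = 2 + (-19 - 26) = 2 - 45 = -43)
x(r, E) = (4 + r)²
D = 1521 (D = (4 - 43)² = (-39)² = 1521)
(3866 + D)/(-76 + √(419 - 1978)) = (3866 + 1521)/(-76 + √(419 - 1978)) = 5387/(-76 + √(-1559)) = 5387/(-76 + I*√1559)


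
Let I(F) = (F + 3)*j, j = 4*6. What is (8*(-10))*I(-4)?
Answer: 1920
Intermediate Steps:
j = 24
I(F) = 72 + 24*F (I(F) = (F + 3)*24 = (3 + F)*24 = 72 + 24*F)
(8*(-10))*I(-4) = (8*(-10))*(72 + 24*(-4)) = -80*(72 - 96) = -80*(-24) = 1920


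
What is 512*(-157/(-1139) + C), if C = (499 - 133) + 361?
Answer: 424043520/1139 ≈ 3.7229e+5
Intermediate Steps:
C = 727 (C = 366 + 361 = 727)
512*(-157/(-1139) + C) = 512*(-157/(-1139) + 727) = 512*(-157*(-1/1139) + 727) = 512*(157/1139 + 727) = 512*(828210/1139) = 424043520/1139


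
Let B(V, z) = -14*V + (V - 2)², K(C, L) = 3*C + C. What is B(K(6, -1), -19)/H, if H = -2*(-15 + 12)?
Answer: 74/3 ≈ 24.667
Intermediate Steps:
K(C, L) = 4*C
H = 6 (H = -2*(-3) = 6)
B(V, z) = (-2 + V)² - 14*V (B(V, z) = -14*V + (-2 + V)² = (-2 + V)² - 14*V)
B(K(6, -1), -19)/H = ((-2 + 4*6)² - 56*6)/6 = ((-2 + 24)² - 14*24)*(⅙) = (22² - 336)*(⅙) = (484 - 336)*(⅙) = 148*(⅙) = 74/3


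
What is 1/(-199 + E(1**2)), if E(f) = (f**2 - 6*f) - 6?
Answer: -1/210 ≈ -0.0047619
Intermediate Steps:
E(f) = -6 + f**2 - 6*f
1/(-199 + E(1**2)) = 1/(-199 + (-6 + (1**2)**2 - 6*1**2)) = 1/(-199 + (-6 + 1**2 - 6*1)) = 1/(-199 + (-6 + 1 - 6)) = 1/(-199 - 11) = 1/(-210) = -1/210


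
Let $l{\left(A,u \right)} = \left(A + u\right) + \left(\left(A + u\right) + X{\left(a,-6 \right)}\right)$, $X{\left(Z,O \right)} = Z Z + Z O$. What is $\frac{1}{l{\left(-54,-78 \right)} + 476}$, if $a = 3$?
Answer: $\frac{1}{203} \approx 0.0049261$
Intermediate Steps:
$X{\left(Z,O \right)} = Z^{2} + O Z$
$l{\left(A,u \right)} = -9 + 2 A + 2 u$ ($l{\left(A,u \right)} = \left(A + u\right) + \left(\left(A + u\right) + 3 \left(-6 + 3\right)\right) = \left(A + u\right) + \left(\left(A + u\right) + 3 \left(-3\right)\right) = \left(A + u\right) - \left(9 - A - u\right) = \left(A + u\right) + \left(-9 + A + u\right) = -9 + 2 A + 2 u$)
$\frac{1}{l{\left(-54,-78 \right)} + 476} = \frac{1}{\left(-9 + 2 \left(-54\right) + 2 \left(-78\right)\right) + 476} = \frac{1}{\left(-9 - 108 - 156\right) + 476} = \frac{1}{-273 + 476} = \frac{1}{203}$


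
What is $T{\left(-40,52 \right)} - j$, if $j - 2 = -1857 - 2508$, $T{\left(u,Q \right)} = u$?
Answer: $4323$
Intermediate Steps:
$j = -4363$ ($j = 2 - 4365 = -4363$)
$T{\left(-40,52 \right)} - j = -40 - -4363 = -40 + 4363 = 4323$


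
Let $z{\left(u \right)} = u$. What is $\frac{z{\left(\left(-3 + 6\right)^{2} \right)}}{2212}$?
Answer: $\frac{9}{2212} \approx 0.0040687$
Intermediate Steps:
$\frac{z{\left(\left(-3 + 6\right)^{2} \right)}}{2212} = \frac{\left(-3 + 6\right)^{2}}{2212} = 3^{2} \cdot \frac{1}{2212} = 9 \cdot \frac{1}{2212} = \frac{9}{2212}$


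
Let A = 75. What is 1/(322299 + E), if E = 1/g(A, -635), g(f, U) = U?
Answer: 635/204659864 ≈ 3.1027e-6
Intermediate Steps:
E = -1/635 (E = 1/(-635) = -1/635 ≈ -0.0015748)
1/(322299 + E) = 1/(322299 - 1/635) = 1/(204659864/635) = 635/204659864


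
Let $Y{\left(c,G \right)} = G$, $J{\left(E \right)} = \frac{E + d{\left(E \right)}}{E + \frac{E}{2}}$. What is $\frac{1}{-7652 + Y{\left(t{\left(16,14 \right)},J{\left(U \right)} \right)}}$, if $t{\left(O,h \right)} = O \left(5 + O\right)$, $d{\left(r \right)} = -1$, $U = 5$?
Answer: $- \frac{15}{114772} \approx -0.00013069$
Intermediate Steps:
$J{\left(E \right)} = \frac{2 \left(-1 + E\right)}{3 E}$ ($J{\left(E \right)} = \frac{E - 1}{E + \frac{E}{2}} = \frac{-1 + E}{E + E \frac{1}{2}} = \frac{-1 + E}{E + \frac{E}{2}} = \frac{-1 + E}{\frac{3}{2} E} = \left(-1 + E\right) \frac{2}{3 E} = \frac{2 \left(-1 + E\right)}{3 E}$)
$\frac{1}{-7652 + Y{\left(t{\left(16,14 \right)},J{\left(U \right)} \right)}} = \frac{1}{-7652 + \frac{2 \left(-1 + 5\right)}{3 \cdot 5}} = \frac{1}{-7652 + \frac{2}{3} \cdot \frac{1}{5} \cdot 4} = \frac{1}{-7652 + \frac{8}{15}} = \frac{1}{- \frac{114772}{15}} = - \frac{15}{114772}$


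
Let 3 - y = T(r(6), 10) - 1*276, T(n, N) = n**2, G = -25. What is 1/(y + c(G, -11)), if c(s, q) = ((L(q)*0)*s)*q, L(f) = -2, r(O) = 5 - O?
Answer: 1/278 ≈ 0.0035971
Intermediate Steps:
c(s, q) = 0 (c(s, q) = ((-2*0)*s)*q = (0*s)*q = 0*q = 0)
y = 278 (y = 3 - ((5 - 1*6)**2 - 1*276) = 3 - ((5 - 6)**2 - 276) = 3 - ((-1)**2 - 276) = 3 - (1 - 276) = 3 - 1*(-275) = 3 + 275 = 278)
1/(y + c(G, -11)) = 1/(278 + 0) = 1/278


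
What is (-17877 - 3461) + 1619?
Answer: -19719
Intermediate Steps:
(-17877 - 3461) + 1619 = -21338 + 1619 = -19719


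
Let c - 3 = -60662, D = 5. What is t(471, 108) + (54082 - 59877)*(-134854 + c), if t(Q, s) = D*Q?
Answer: 1133000190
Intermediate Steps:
t(Q, s) = 5*Q
c = -60659 (c = 3 - 60662 = -60659)
t(471, 108) + (54082 - 59877)*(-134854 + c) = 5*471 + (54082 - 59877)*(-134854 - 60659) = 2355 - 5795*(-195513) = 2355 + 1132997835 = 1133000190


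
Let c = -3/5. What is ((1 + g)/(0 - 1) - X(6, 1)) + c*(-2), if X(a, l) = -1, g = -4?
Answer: 26/5 ≈ 5.2000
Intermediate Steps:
c = -3/5 (c = -3*1/5 = -3/5 ≈ -0.60000)
((1 + g)/(0 - 1) - X(6, 1)) + c*(-2) = ((1 - 4)/(0 - 1) - 1*(-1)) - 3/5*(-2) = (-3/(-1) + 1) + 6/5 = (-3*(-1) + 1) + 6/5 = (3 + 1) + 6/5 = 4 + 6/5 = 26/5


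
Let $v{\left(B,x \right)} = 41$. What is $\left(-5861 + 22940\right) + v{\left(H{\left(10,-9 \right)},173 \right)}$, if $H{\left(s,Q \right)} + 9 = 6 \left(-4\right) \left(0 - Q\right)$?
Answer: $17120$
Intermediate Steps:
$H{\left(s,Q \right)} = -9 + 24 Q$ ($H{\left(s,Q \right)} = -9 + 6 \left(-4\right) \left(0 - Q\right) = -9 - 24 \left(- Q\right) = -9 + 24 Q$)
$\left(-5861 + 22940\right) + v{\left(H{\left(10,-9 \right)},173 \right)} = \left(-5861 + 22940\right) + 41 = 17079 + 41 = 17120$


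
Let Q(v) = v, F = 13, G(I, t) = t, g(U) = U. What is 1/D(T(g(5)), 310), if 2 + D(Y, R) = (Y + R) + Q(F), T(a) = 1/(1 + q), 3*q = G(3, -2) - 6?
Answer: 5/1602 ≈ 0.0031211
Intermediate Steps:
q = -8/3 (q = (-2 - 6)/3 = (⅓)*(-8) = -8/3 ≈ -2.6667)
T(a) = -⅗ (T(a) = 1/(1 - 8/3) = 1/(-5/3) = -⅗)
D(Y, R) = 11 + R + Y (D(Y, R) = -2 + ((Y + R) + 13) = -2 + ((R + Y) + 13) = -2 + (13 + R + Y) = 11 + R + Y)
1/D(T(g(5)), 310) = 1/(11 + 310 - ⅗) = 1/(1602/5) = 5/1602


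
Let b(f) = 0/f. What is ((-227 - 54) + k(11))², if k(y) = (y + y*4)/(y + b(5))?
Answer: 76176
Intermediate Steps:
b(f) = 0
k(y) = 5 (k(y) = (y + y*4)/(y + 0) = (y + 4*y)/y = (5*y)/y = 5)
((-227 - 54) + k(11))² = ((-227 - 54) + 5)² = (-281 + 5)² = (-276)² = 76176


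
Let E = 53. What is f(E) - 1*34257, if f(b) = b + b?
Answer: -34151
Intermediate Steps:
f(b) = 2*b
f(E) - 1*34257 = 2*53 - 1*34257 = 106 - 34257 = -34151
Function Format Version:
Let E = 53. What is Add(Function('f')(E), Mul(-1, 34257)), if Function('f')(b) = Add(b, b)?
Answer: -34151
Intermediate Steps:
Function('f')(b) = Mul(2, b)
Add(Function('f')(E), Mul(-1, 34257)) = Add(Mul(2, 53), Mul(-1, 34257)) = Add(106, -34257) = -34151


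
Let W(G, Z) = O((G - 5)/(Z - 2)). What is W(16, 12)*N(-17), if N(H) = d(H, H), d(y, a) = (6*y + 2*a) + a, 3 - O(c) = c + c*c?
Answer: -10557/100 ≈ -105.57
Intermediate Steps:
O(c) = 3 - c - c² (O(c) = 3 - (c + c*c) = 3 - (c + c²) = 3 + (-c - c²) = 3 - c - c²)
d(y, a) = 3*a + 6*y (d(y, a) = (2*a + 6*y) + a = 3*a + 6*y)
W(G, Z) = 3 - (-5 + G)²/(-2 + Z)² - (-5 + G)/(-2 + Z) (W(G, Z) = 3 - (G - 5)/(Z - 2) - ((G - 5)/(Z - 2))² = 3 - (-5 + G)/(-2 + Z) - ((-5 + G)/(-2 + Z))² = 3 - (-5 + G)/(-2 + Z) - (-5 + G)²/(-2 + Z)² = 3 - (-5 + G)²/(-2 + Z)² - (-5 + G)/(-2 + Z))
N(H) = 9*H (N(H) = 3*H + 6*H = 9*H)
W(16, 12)*N(-17) = ((3*(-2 + 12)³ + (-5 + 16)²*(2 - 1*12) + (-2 + 12)²*(5 - 1*16))/(-2 + 12)³)*(9*(-17)) = ((3*10³ + 11²*(2 - 12) + 10²*(5 - 16))/10³)*(-153) = ((3*1000 + 121*(-10) + 100*(-11))/1000)*(-153) = ((3000 - 1210 - 1100)/1000)*(-153) = ((1/1000)*690)*(-153) = (69/100)*(-153) = -10557/100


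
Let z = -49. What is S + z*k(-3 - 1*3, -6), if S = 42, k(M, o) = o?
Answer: 336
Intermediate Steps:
S + z*k(-3 - 1*3, -6) = 42 - 49*(-6) = 42 + 294 = 336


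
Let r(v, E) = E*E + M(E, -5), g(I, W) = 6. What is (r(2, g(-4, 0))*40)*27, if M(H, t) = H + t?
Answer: 39960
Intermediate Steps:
r(v, E) = -5 + E + E² (r(v, E) = E*E + (E - 5) = E² + (-5 + E) = -5 + E + E²)
(r(2, g(-4, 0))*40)*27 = ((-5 + 6 + 6²)*40)*27 = ((-5 + 6 + 36)*40)*27 = (37*40)*27 = 1480*27 = 39960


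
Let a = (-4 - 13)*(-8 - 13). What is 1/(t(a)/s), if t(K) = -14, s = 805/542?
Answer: -115/1084 ≈ -0.10609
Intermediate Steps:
s = 805/542 (s = 805*(1/542) = 805/542 ≈ 1.4852)
a = 357 (a = -17*(-21) = 357)
1/(t(a)/s) = 1/(-14/805/542) = 1/(-14*542/805) = 1/(-1084/115) = -115/1084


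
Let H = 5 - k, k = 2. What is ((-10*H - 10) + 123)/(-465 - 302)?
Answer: -83/767 ≈ -0.10821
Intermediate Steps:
H = 3 (H = 5 - 1*2 = 5 - 2 = 3)
((-10*H - 10) + 123)/(-465 - 302) = ((-10*3 - 10) + 123)/(-465 - 302) = ((-30 - 10) + 123)/(-767) = (-40 + 123)*(-1/767) = 83*(-1/767) = -83/767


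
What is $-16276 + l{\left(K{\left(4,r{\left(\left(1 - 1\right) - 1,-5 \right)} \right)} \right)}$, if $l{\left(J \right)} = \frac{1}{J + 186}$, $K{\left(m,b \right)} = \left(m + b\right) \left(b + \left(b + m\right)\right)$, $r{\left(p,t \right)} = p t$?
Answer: $- \frac{5078111}{312} \approx -16276.0$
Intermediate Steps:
$K{\left(m,b \right)} = \left(b + m\right) \left(m + 2 b\right)$
$l{\left(J \right)} = \frac{1}{186 + J}$
$-16276 + l{\left(K{\left(4,r{\left(\left(1 - 1\right) - 1,-5 \right)} \right)} \right)} = -16276 + \frac{1}{186 + \left(4^{2} + 2 \left(\left(\left(1 - 1\right) - 1\right) \left(-5\right)\right)^{2} + 3 \left(\left(1 - 1\right) - 1\right) \left(-5\right) 4\right)} = -16276 + \frac{1}{186 + \left(16 + 2 \left(\left(0 - 1\right) \left(-5\right)\right)^{2} + 3 \left(0 - 1\right) \left(-5\right) 4\right)} = -16276 + \frac{1}{186 + \left(16 + 2 \left(\left(-1\right) \left(-5\right)\right)^{2} + 3 \left(\left(-1\right) \left(-5\right)\right) 4\right)} = -16276 + \frac{1}{186 + \left(16 + 2 \cdot 5^{2} + 3 \cdot 5 \cdot 4\right)} = -16276 + \frac{1}{186 + \left(16 + 2 \cdot 25 + 60\right)} = -16276 + \frac{1}{186 + \left(16 + 50 + 60\right)} = -16276 + \frac{1}{186 + 126} = -16276 + \frac{1}{312} = - \frac{5078111}{312}$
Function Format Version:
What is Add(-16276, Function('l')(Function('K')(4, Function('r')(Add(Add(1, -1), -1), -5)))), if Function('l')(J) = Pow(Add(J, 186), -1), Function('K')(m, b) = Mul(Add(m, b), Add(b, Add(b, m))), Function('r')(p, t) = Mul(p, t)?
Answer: Rational(-5078111, 312) ≈ -16276.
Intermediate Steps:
Function('K')(m, b) = Mul(Add(b, m), Add(m, Mul(2, b)))
Function('l')(J) = Pow(Add(186, J), -1)
Add(-16276, Function('l')(Function('K')(4, Function('r')(Add(Add(1, -1), -1), -5)))) = Add(-16276, Pow(Add(186, Add(Pow(4, 2), Mul(2, Pow(Mul(Add(Add(1, -1), -1), -5), 2)), Mul(3, Mul(Add(Add(1, -1), -1), -5), 4))), -1)) = Add(-16276, Pow(Add(186, Add(16, Mul(2, Pow(Mul(Add(0, -1), -5), 2)), Mul(3, Mul(Add(0, -1), -5), 4))), -1)) = Add(-16276, Pow(Add(186, Add(16, Mul(2, Pow(Mul(-1, -5), 2)), Mul(3, Mul(-1, -5), 4))), -1)) = Add(-16276, Pow(Add(186, Add(16, Mul(2, Pow(5, 2)), Mul(3, 5, 4))), -1)) = Add(-16276, Pow(Add(186, Add(16, Mul(2, 25), 60)), -1)) = Add(-16276, Pow(Add(186, Add(16, 50, 60)), -1)) = Add(-16276, Pow(Add(186, 126), -1)) = Add(-16276, Pow(312, -1)) = Add(-16276, Rational(1, 312)) = Rational(-5078111, 312)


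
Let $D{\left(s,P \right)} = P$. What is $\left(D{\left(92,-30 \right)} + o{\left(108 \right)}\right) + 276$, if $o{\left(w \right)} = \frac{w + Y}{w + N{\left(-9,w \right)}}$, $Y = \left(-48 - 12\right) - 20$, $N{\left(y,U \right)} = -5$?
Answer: $\frac{25366}{103} \approx 246.27$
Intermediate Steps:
$Y = -80$ ($Y = -60 - 20 = -80$)
$o{\left(w \right)} = \frac{-80 + w}{-5 + w}$ ($o{\left(w \right)} = \frac{w - 80}{w - 5} = \frac{-80 + w}{-5 + w}$)
$\left(D{\left(92,-30 \right)} + o{\left(108 \right)}\right) + 276 = \left(-30 + \frac{-80 + 108}{-5 + 108}\right) + 276 = \left(-30 + \frac{1}{103} \cdot 28\right) + 276 = \left(-30 + \frac{28}{103}\right) + 276 = - \frac{3062}{103} + 276 = \frac{25366}{103}$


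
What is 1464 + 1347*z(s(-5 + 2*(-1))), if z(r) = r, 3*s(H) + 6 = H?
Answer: -4373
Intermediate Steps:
s(H) = -2 + H/3
1464 + 1347*z(s(-5 + 2*(-1))) = 1464 + 1347*(-2 + (-5 + 2*(-1))/3) = 1464 + 1347*(-2 + (-5 - 2)/3) = 1464 + 1347*(-2 + (1/3)*(-7)) = 1464 + 1347*(-2 - 7/3) = 1464 + 1347*(-13/3) = 1464 - 5837 = -4373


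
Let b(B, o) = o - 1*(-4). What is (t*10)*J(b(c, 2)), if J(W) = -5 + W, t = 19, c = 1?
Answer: 190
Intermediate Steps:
b(B, o) = 4 + o (b(B, o) = o + 4 = 4 + o)
(t*10)*J(b(c, 2)) = (19*10)*(-5 + (4 + 2)) = 190*(-5 + 6) = 190*1 = 190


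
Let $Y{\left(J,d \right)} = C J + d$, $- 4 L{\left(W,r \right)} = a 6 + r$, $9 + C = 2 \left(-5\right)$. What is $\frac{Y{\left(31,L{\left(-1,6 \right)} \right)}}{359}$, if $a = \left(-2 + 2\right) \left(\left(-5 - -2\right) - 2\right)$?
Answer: $- \frac{1181}{718} \approx -1.6448$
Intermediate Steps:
$C = -19$ ($C = -9 + 2 \left(-5\right) = -9 - 10 = -19$)
$a = 0$ ($a = 0 \left(\left(-5 + 2\right) - 2\right) = 0 \left(-3 - 2\right) = 0 \left(-5\right) = 0$)
$L{\left(W,r \right)} = - \frac{r}{4}$ ($L{\left(W,r \right)} = - \frac{0 \cdot 6 + r}{4} = - \frac{0 + r}{4} = - \frac{r}{4}$)
$Y{\left(J,d \right)} = d - 19 J$ ($Y{\left(J,d \right)} = - 19 J + d = d - 19 J$)
$\frac{Y{\left(31,L{\left(-1,6 \right)} \right)}}{359} = \frac{\left(- \frac{1}{4}\right) 6 - 589}{359} = \left(- \frac{3}{2} - 589\right) \frac{1}{359} = \left(- \frac{1181}{2}\right) \frac{1}{359} = - \frac{1181}{718}$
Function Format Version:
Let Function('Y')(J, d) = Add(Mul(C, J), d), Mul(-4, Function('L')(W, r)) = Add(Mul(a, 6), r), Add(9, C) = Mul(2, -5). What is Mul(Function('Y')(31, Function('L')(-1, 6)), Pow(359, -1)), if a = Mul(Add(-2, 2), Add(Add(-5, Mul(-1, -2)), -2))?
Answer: Rational(-1181, 718) ≈ -1.6448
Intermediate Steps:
C = -19 (C = Add(-9, Mul(2, -5)) = Add(-9, -10) = -19)
a = 0 (a = Mul(0, Add(Add(-5, 2), -2)) = Mul(0, Add(-3, -2)) = Mul(0, -5) = 0)
Function('L')(W, r) = Mul(Rational(-1, 4), r) (Function('L')(W, r) = Mul(Rational(-1, 4), Add(Mul(0, 6), r)) = Mul(Rational(-1, 4), Add(0, r)) = Mul(Rational(-1, 4), r))
Function('Y')(J, d) = Add(d, Mul(-19, J)) (Function('Y')(J, d) = Add(Mul(-19, J), d) = Add(d, Mul(-19, J)))
Mul(Function('Y')(31, Function('L')(-1, 6)), Pow(359, -1)) = Mul(Add(Mul(Rational(-1, 4), 6), Mul(-19, 31)), Pow(359, -1)) = Mul(Add(Rational(-3, 2), -589), Rational(1, 359)) = Mul(Rational(-1181, 2), Rational(1, 359)) = Rational(-1181, 718)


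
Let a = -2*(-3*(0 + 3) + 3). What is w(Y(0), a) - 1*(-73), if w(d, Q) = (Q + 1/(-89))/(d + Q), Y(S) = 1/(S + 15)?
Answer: 1191962/16109 ≈ 73.994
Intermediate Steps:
Y(S) = 1/(15 + S)
a = 12 (a = -2*(-3*3 + 3) = -2*(-9 + 3) = -2*(-6) = 12)
w(d, Q) = (-1/89 + Q)/(Q + d) (w(d, Q) = (Q - 1/89)/(Q + d) = (-1/89 + Q)/(Q + d))
w(Y(0), a) - 1*(-73) = (-1/89 + 12)/(12 + 1/(15 + 0)) - 1*(-73) = (1067/89)/(12 + 1/15) + 73 = (1067/89)/(181/15) + 73 = (15/181)*(1067/89) + 73 = 16005/16109 + 73 = 1191962/16109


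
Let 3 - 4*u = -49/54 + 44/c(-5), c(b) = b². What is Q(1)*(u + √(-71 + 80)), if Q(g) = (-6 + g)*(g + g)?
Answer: -19099/540 ≈ -35.369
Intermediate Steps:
Q(g) = 2*g*(-6 + g) (Q(g) = (-6 + g)*(2*g) = 2*g*(-6 + g))
u = 2899/5400 (u = ¾ - (-49/54 + 44/((-5)²))/4 = ¾ - (-49*1/54 + 44/25)/4 = ¾ - (-49/54 + 44*(1/25))/4 = ¾ - (-49/54 + 44/25)/4 = ¾ - ¼*1151/1350 = ¾ - 1151/5400 = 2899/5400 ≈ 0.53685)
Q(1)*(u + √(-71 + 80)) = (2*1*(-6 + 1))*(2899/5400 + √(-71 + 80)) = (2*1*(-5))*(2899/5400 + √9) = -10*(2899/5400 + 3) = -10*19099/5400 = -19099/540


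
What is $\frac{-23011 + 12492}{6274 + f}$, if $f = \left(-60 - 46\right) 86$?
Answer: $\frac{10519}{2842} \approx 3.7013$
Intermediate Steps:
$f = -9116$ ($f = \left(-106\right) 86 = -9116$)
$\frac{-23011 + 12492}{6274 + f} = \frac{-23011 + 12492}{6274 - 9116} = - \frac{10519}{-2842} = \left(-10519\right) \left(- \frac{1}{2842}\right) = \frac{10519}{2842}$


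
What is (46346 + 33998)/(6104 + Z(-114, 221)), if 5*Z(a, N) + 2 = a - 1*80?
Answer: 100430/7581 ≈ 13.248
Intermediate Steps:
Z(a, N) = -82/5 + a/5 (Z(a, N) = -⅖ + (a - 1*80)/5 = -⅖ + (a - 80)/5 = -⅖ + (-80 + a)/5 = -⅖ + (-16 + a/5) = -82/5 + a/5)
(46346 + 33998)/(6104 + Z(-114, 221)) = (46346 + 33998)/(6104 + (-82/5 + (⅕)*(-114))) = 80344/(6104 + (-82/5 - 114/5)) = 80344/(6104 - 196/5) = 80344/(30324/5) = 80344*(5/30324) = 100430/7581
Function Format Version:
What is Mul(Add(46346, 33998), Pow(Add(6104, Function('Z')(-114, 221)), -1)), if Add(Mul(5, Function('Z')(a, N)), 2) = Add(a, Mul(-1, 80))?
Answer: Rational(100430, 7581) ≈ 13.248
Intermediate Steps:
Function('Z')(a, N) = Add(Rational(-82, 5), Mul(Rational(1, 5), a)) (Function('Z')(a, N) = Add(Rational(-2, 5), Mul(Rational(1, 5), Add(a, Mul(-1, 80)))) = Add(Rational(-2, 5), Mul(Rational(1, 5), Add(a, -80))) = Add(Rational(-2, 5), Mul(Rational(1, 5), Add(-80, a))) = Add(Rational(-2, 5), Add(-16, Mul(Rational(1, 5), a))) = Add(Rational(-82, 5), Mul(Rational(1, 5), a)))
Mul(Add(46346, 33998), Pow(Add(6104, Function('Z')(-114, 221)), -1)) = Mul(Add(46346, 33998), Pow(Add(6104, Add(Rational(-82, 5), Mul(Rational(1, 5), -114))), -1)) = Mul(80344, Pow(Add(6104, Add(Rational(-82, 5), Rational(-114, 5))), -1)) = Mul(80344, Pow(Add(6104, Rational(-196, 5)), -1)) = Mul(80344, Pow(Rational(30324, 5), -1)) = Mul(80344, Rational(5, 30324)) = Rational(100430, 7581)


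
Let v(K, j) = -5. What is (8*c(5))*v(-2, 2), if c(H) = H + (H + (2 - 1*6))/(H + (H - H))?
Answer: -208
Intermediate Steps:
c(H) = H + (-4 + H)/H (c(H) = H + (H + (2 - 6))/(H + 0) = H + (H - 4)/H = H + (-4 + H)/H)
(8*c(5))*v(-2, 2) = (8*(1 + 5 - 4/5))*(-5) = (8*(1 + 5 - 4*⅕))*(-5) = (8*(1 + 5 - ⅘))*(-5) = (8*(26/5))*(-5) = (208/5)*(-5) = -208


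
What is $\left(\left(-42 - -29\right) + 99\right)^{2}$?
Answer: $7396$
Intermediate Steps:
$\left(\left(-42 - -29\right) + 99\right)^{2} = \left(\left(-42 + 29\right) + 99\right)^{2} = \left(-13 + 99\right)^{2} = 86^{2} = 7396$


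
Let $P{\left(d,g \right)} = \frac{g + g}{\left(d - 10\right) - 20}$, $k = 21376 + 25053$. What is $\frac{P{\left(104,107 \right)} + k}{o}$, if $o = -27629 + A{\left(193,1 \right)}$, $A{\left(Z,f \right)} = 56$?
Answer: $- \frac{572660}{340067} \approx -1.684$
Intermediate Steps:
$k = 46429$
$o = -27573$ ($o = -27629 + 56 = -27573$)
$P{\left(d,g \right)} = \frac{2 g}{-30 + d}$ ($P{\left(d,g \right)} = \frac{2 g}{\left(-10 + d\right) - 20} = \frac{2 g}{-30 + d}$)
$\frac{P{\left(104,107 \right)} + k}{o} = \frac{2 \cdot 107 \frac{1}{-30 + 104} + 46429}{-27573} = \left(2 \cdot 107 \cdot \frac{1}{74} + 46429\right) \left(- \frac{1}{27573}\right) = \left(\frac{107}{37} + 46429\right) \left(- \frac{1}{27573}\right) = \frac{1717980}{37} \left(- \frac{1}{27573}\right) = - \frac{572660}{340067}$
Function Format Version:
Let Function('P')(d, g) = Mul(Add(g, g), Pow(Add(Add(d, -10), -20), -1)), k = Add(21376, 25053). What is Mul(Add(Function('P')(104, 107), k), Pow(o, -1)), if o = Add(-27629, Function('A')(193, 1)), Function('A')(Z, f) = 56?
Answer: Rational(-572660, 340067) ≈ -1.6840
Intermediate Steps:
k = 46429
o = -27573 (o = Add(-27629, 56) = -27573)
Function('P')(d, g) = Mul(2, g, Pow(Add(-30, d), -1)) (Function('P')(d, g) = Mul(Mul(2, g), Pow(Add(Add(-10, d), -20), -1)) = Mul(Mul(2, g), Pow(Add(-30, d), -1)) = Mul(2, g, Pow(Add(-30, d), -1)))
Mul(Add(Function('P')(104, 107), k), Pow(o, -1)) = Mul(Add(Mul(2, 107, Pow(Add(-30, 104), -1)), 46429), Pow(-27573, -1)) = Mul(Add(Mul(2, 107, Pow(74, -1)), 46429), Rational(-1, 27573)) = Mul(Add(Mul(2, 107, Rational(1, 74)), 46429), Rational(-1, 27573)) = Mul(Add(Rational(107, 37), 46429), Rational(-1, 27573)) = Mul(Rational(1717980, 37), Rational(-1, 27573)) = Rational(-572660, 340067)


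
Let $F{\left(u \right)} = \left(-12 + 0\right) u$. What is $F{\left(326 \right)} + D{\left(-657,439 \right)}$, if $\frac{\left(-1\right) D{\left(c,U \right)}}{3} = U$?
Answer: $-5229$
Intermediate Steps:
$F{\left(u \right)} = - 12 u$
$D{\left(c,U \right)} = - 3 U$
$F{\left(326 \right)} + D{\left(-657,439 \right)} = \left(-12\right) 326 - 1317 = -3912 - 1317 = -5229$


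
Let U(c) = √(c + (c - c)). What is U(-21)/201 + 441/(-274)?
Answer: -441/274 + I*√21/201 ≈ -1.6095 + 0.022799*I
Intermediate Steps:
U(c) = √c (U(c) = √(c + 0) = √c)
U(-21)/201 + 441/(-274) = √(-21)/201 + 441/(-274) = (I*√21)*(1/201) + 441*(-1/274) = I*√21/201 - 441/274 = -441/274 + I*√21/201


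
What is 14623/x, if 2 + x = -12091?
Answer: -14623/12093 ≈ -1.2092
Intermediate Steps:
x = -12093 (x = -2 - 12091 = -12093)
14623/x = 14623/(-12093) = 14623*(-1/12093) = -14623/12093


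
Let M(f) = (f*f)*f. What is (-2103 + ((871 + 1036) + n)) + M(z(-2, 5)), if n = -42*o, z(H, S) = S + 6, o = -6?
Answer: 1387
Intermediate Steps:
z(H, S) = 6 + S
n = 252 (n = -42*(-6) = 252)
M(f) = f³ (M(f) = f²*f = f³)
(-2103 + ((871 + 1036) + n)) + M(z(-2, 5)) = (-2103 + ((871 + 1036) + 252)) + (6 + 5)³ = (-2103 + (1907 + 252)) + 11³ = (-2103 + 2159) + 1331 = 56 + 1331 = 1387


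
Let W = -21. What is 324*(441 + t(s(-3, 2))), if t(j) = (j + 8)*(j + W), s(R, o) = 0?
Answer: 88452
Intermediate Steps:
t(j) = (-21 + j)*(8 + j) (t(j) = (j + 8)*(j - 21) = (8 + j)*(-21 + j) = (-21 + j)*(8 + j))
324*(441 + t(s(-3, 2))) = 324*(441 + (-168 + 0² - 13*0)) = 324*(441 + (-168 + 0 + 0)) = 324*(441 - 168) = 324*273 = 88452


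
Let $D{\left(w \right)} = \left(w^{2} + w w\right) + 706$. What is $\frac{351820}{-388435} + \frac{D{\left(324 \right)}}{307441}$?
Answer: $- \frac{5267390478}{23884168967} \approx -0.22054$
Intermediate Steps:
$D{\left(w \right)} = 706 + 2 w^{2}$ ($D{\left(w \right)} = \left(w^{2} + w^{2}\right) + 706 = 2 w^{2} + 706 = 706 + 2 w^{2}$)
$\frac{351820}{-388435} + \frac{D{\left(324 \right)}}{307441} = \frac{351820}{-388435} + \frac{706 + 2 \cdot 324^{2}}{307441} = 351820 \left(- \frac{1}{388435}\right) + \left(706 + 2 \cdot 104976\right) \frac{1}{307441} = - \frac{70364}{77687} + \left(706 + 209952\right) \frac{1}{307441} = - \frac{70364}{77687} + 210658 \cdot \frac{1}{307441} = - \frac{70364}{77687} + \frac{210658}{307441} = - \frac{5267390478}{23884168967}$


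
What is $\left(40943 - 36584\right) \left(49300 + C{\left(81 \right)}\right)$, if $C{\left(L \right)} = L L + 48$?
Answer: $243707331$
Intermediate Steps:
$C{\left(L \right)} = 48 + L^{2}$ ($C{\left(L \right)} = L^{2} + 48 = 48 + L^{2}$)
$\left(40943 - 36584\right) \left(49300 + C{\left(81 \right)}\right) = \left(40943 - 36584\right) \left(49300 + \left(48 + 81^{2}\right)\right) = 4359 \left(49300 + \left(48 + 6561\right)\right) = 4359 \left(49300 + 6609\right) = 4359 \cdot 55909 = 243707331$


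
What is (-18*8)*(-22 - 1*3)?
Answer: 3600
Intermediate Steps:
(-18*8)*(-22 - 1*3) = -144*(-22 - 3) = -144*(-25) = 3600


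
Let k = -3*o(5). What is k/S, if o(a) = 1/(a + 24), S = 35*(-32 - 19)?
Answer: 1/17255 ≈ 5.7954e-5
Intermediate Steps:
S = -1785 (S = 35*(-51) = -1785)
o(a) = 1/(24 + a)
k = -3/29 (k = -3/(24 + 5) = -3/29 ≈ -0.10345)
k/S = -3/29/(-1785) = -3/29*(-1/1785) = 1/17255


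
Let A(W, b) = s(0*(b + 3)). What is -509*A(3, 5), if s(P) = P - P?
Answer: 0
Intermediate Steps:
s(P) = 0
A(W, b) = 0
-509*A(3, 5) = -509*0 = 0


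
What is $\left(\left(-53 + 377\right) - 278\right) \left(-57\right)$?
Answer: $-2622$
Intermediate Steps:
$\left(\left(-53 + 377\right) - 278\right) \left(-57\right) = \left(324 - 278\right) \left(-57\right) = 46 \left(-57\right) = -2622$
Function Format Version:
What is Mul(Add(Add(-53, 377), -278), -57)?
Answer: -2622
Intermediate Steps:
Mul(Add(Add(-53, 377), -278), -57) = Mul(Add(324, -278), -57) = Mul(46, -57) = -2622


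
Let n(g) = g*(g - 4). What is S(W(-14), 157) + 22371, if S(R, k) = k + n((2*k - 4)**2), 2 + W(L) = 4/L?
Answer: 9234848128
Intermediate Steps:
W(L) = -2 + 4/L
n(g) = g*(-4 + g)
S(R, k) = k + (-4 + 2*k)**2*(-4 + (-4 + 2*k)**2) (S(R, k) = k + (2*k - 4)**2*(-4 + (2*k - 4)**2) = k + (-4 + 2*k)**2*(-4 + (-4 + 2*k)**2))
S(W(-14), 157) + 22371 = (157 + 16*(-2 + 157)**2*(-1 + (-2 + 157)**2)) + 22371 = (157 + 16*155**2*(-1 + 155**2)) + 22371 = (157 + 16*24025*(-1 + 24025)) + 22371 = (157 + 16*24025*24024) + 22371 = (157 + 9234825600) + 22371 = 9234825757 + 22371 = 9234848128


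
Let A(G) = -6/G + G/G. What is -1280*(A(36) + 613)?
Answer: -2357120/3 ≈ -7.8571e+5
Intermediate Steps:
A(G) = 1 - 6/G (A(G) = -6/G + 1 = 1 - 6/G)
-1280*(A(36) + 613) = -1280*((-6 + 36)/36 + 613) = -1280*((1/36)*30 + 613) = -1280*(⅚ + 613) = -1280*3683/6 = -2357120/3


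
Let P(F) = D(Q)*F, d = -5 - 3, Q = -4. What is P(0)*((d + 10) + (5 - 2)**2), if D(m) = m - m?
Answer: 0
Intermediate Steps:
D(m) = 0
d = -8
P(F) = 0 (P(F) = 0*F = 0)
P(0)*((d + 10) + (5 - 2)**2) = 0*((-8 + 10) + (5 - 2)**2) = 0*(2 + 3**2) = 0*(2 + 9) = 0*11 = 0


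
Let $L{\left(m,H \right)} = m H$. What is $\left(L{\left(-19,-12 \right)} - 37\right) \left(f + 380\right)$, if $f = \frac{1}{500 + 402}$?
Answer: $\frac{65467351}{902} \approx 72580.0$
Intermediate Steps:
$f = \frac{1}{902} \approx 0.0011086$
$L{\left(m,H \right)} = H m$
$\left(L{\left(-19,-12 \right)} - 37\right) \left(f + 380\right) = \left(\left(-12\right) \left(-19\right) - 37\right) \left(\frac{1}{902} + 380\right) = \left(228 - 37\right) \frac{342761}{902} = 191 \cdot \frac{342761}{902} = \frac{65467351}{902}$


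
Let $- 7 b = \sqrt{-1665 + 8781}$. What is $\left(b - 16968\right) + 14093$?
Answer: $-2875 - \frac{2 \sqrt{1779}}{7} \approx -2887.1$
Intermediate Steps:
$b = - \frac{2 \sqrt{1779}}{7}$ ($b = - \frac{\sqrt{-1665 + 8781}}{7} = - \frac{\sqrt{7116}}{7} = - \frac{2 \sqrt{1779}}{7} \approx -12.051$)
$\left(b - 16968\right) + 14093 = \left(- \frac{2 \sqrt{1779}}{7} - 16968\right) + 14093 = \left(-16968 - \frac{2 \sqrt{1779}}{7}\right) + 14093 = -2875 - \frac{2 \sqrt{1779}}{7}$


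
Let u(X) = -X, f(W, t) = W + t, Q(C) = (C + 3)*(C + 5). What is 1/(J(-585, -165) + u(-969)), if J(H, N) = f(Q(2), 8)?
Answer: 1/1012 ≈ 0.00098814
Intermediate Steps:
Q(C) = (3 + C)*(5 + C)
J(H, N) = 43 (J(H, N) = (15 + 2² + 8*2) + 8 = (15 + 4 + 16) + 8 = 35 + 8 = 43)
1/(J(-585, -165) + u(-969)) = 1/(43 - 1*(-969)) = 1/(43 + 969) = 1/1012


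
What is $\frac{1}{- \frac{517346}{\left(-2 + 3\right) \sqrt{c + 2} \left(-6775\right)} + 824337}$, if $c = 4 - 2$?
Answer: $\frac{6775}{5585141848} \approx 1.213 \cdot 10^{-6}$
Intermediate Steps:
$c = 2$
$\frac{1}{- \frac{517346}{\left(-2 + 3\right) \sqrt{c + 2} \left(-6775\right)} + 824337} = \frac{1}{- \frac{517346}{\left(-2 + 3\right) \sqrt{2 + 2} \left(-6775\right)} + 824337} = \frac{1}{- \frac{517346}{1 \sqrt{4} \left(-6775\right)} + 824337} = \frac{1}{- \frac{517346}{1 \cdot 2 \left(-6775\right)} + 824337} = \frac{1}{- \frac{517346}{2 \left(-6775\right)} + 824337} = \frac{1}{- \frac{517346}{-13550} + 824337} = \frac{1}{\left(-517346\right) \left(- \frac{1}{13550}\right) + 824337} = \frac{1}{\frac{258673}{6775} + 824337} = \frac{1}{\frac{5585141848}{6775}} = \frac{6775}{5585141848}$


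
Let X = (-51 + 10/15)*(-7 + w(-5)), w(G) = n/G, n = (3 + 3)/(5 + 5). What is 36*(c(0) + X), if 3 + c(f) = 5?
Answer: 324336/25 ≈ 12973.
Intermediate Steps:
c(f) = 2 (c(f) = -3 + 5 = 2)
n = ⅗ (n = 6/10 = 6*(⅒) = ⅗ ≈ 0.60000)
w(G) = 3/(5*G)
X = 26878/75 (X = (-51 + 10/15)*(-7 + (⅗)/(-5)) = (-51 + 10*(1/15))*(-7 + (⅗)*(-⅕)) = (-51 + ⅔)*(-7 - 3/25) = -151/3*(-178/25) = 26878/75 ≈ 358.37)
36*(c(0) + X) = 36*(2 + 26878/75) = 36*(27028/75) = 324336/25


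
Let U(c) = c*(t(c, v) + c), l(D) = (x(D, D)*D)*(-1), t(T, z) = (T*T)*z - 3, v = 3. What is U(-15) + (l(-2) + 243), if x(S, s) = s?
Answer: -9616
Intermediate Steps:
t(T, z) = -3 + z*T**2 (t(T, z) = T**2*z - 3 = z*T**2 - 3 = -3 + z*T**2)
l(D) = -D**2 (l(D) = (D*D)*(-1) = D**2*(-1) = -D**2)
U(c) = c*(-3 + c + 3*c**2) (U(c) = c*((-3 + 3*c**2) + c) = c*(-3 + c + 3*c**2))
U(-15) + (l(-2) + 243) = -15*(-3 - 15 + 3*(-15)**2) + (-1*(-2)**2 + 243) = -15*(-3 - 15 + 3*225) + (-1*4 + 243) = -15*(-3 - 15 + 675) + (-4 + 243) = -15*657 + 239 = -9855 + 239 = -9616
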